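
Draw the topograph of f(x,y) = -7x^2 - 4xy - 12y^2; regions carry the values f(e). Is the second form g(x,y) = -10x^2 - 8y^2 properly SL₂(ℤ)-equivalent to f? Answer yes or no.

D₁ = -320, D₂ = -320
f is negative-definite; reduce −f:
−f: reduced (well bottom): (7,4,12) with a≤c, −a<b≤a
flip sign back: reduced form of f is (-7,-4,-12)
g is negative-definite; reduce −g:
−g: flip: (10,0,8)→(8,0,10)
−g: reduced (well bottom): (8,0,10) with a≤c, −a<b≤a
flip sign back: reduced form of g is (-8,0,-10)
reduced forms (-7, -4, -12) vs (-8, 0, -10) ⇒ inequivalent

no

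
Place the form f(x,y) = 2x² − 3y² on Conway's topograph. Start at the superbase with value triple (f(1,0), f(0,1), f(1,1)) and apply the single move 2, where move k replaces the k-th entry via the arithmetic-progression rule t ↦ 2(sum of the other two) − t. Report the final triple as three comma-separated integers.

start (2,-3,-1) = (f(1,0),f(0,1),f(1,1))
replace slot 2: 2·(2+(-1)) − (-3) = 5 → (2,5,-1)

2,5,-1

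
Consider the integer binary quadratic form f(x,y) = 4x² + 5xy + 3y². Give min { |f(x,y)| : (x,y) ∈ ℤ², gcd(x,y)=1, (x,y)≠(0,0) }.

translate: b→-3 (≡5 mod 8), so (4,5,3)→(4,-3,2)
flip: (4,-3,2)→(2,3,4)
translate: b→-1 (≡3 mod 4), so (2,3,4)→(2,-1,3)
reduced (well bottom): (2,-1,3) with a≤c, −a<b≤a
well minimum = a = 2

2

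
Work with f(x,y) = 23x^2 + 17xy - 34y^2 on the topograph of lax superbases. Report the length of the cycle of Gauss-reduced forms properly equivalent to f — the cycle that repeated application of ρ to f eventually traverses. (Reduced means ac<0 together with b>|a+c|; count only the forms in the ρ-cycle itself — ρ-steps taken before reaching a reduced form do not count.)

D = 3417, ⌊√D⌋ = 58
river: ρ → (-34,51,6)
river: ρ → (6,57,-7)
river: ρ → (-7,55,14)
river: ρ → (14,57,-3)
river: ρ → (-3,57,14)
river: ρ → (14,55,-7)
river: ρ → (-7,57,6)
river: ρ → (6,51,-34)
river: ρ → (-34,17,23)
river: ρ → (23,29,-28)
river: ρ → (-28,27,24)
river: ρ → (24,21,-31)
river: ρ → (-31,41,14)
river: ρ → (14,43,-28)
river: ρ → (-28,13,29)
river: ρ → (29,45,-12)
river: ρ → (-12,51,17)
river: ρ → (17,51,-12)
river: ρ → (-12,45,29)
river: ρ → (29,13,-28)
river: ρ → (-28,43,14)
river: ρ → (14,41,-31)
river: ρ → (-31,21,24)
river: ρ → (24,27,-28)
river: ρ → (-28,29,23)
river: ρ → (23,17,-34)
ρ-cycle length = 26 (tail of 0 descent steps not counted)

26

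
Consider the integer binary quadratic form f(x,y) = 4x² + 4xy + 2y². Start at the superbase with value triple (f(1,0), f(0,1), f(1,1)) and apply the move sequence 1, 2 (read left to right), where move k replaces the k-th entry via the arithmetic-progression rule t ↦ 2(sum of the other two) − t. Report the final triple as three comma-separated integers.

start (4,2,10) = (f(1,0),f(0,1),f(1,1))
replace slot 1: 2·(2+10) − 4 = 20 → (20,2,10)
replace slot 2: 2·(20+10) − 2 = 58 → (20,58,10)

20,58,10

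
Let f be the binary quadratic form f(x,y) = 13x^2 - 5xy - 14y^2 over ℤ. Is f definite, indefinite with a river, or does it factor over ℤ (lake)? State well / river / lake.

D = b²−4ac = (-5)² − 4·13·(-14) = 753
D > 0 non-square ⇒ indefinite ⇒ periodic river

river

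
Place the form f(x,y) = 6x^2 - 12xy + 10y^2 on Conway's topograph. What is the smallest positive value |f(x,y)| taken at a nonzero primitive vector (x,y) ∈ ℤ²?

translate: b→0 (≡-12 mod 12), so (6,-12,10)→(6,0,4)
flip: (6,0,4)→(4,0,6)
reduced (well bottom): (4,0,6) with a≤c, −a<b≤a
well minimum = a = 4

4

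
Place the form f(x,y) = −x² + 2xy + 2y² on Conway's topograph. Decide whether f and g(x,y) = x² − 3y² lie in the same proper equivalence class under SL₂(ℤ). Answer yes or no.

D₁ = 12, D₂ = 12
river cycle of f (length 2): (2, 2, -1), (-1, 2, 2)
river cycle of g (length 2): (1, 2, -2), (-2, 2, 1)
cycles differ ⇒ inequivalent

no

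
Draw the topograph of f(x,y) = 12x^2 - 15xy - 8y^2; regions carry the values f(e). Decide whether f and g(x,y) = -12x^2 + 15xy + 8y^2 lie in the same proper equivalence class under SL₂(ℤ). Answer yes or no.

D₁ = 609, D₂ = 609
river cycle of f (length 16): (-8, 15, 12), (12, 9, -11), (-11, 13, 10), (10, 7, -14), (-14, 21, 3), (3, 21, -14), (-14, 7, 10), (10, 13, -11), (-11, 9, 12), (12, 15, -8), … (6 more)
river cycle of g (length 16): (8, 17, -10), (-10, 23, 2), (2, 21, -21), (-21, 21, 2), (2, 23, -10), (-10, 17, 8), (8, 15, -12), (-12, 9, 11), (11, 13, -10), (-10, 7, 14), … (6 more)
cycles differ ⇒ inequivalent

no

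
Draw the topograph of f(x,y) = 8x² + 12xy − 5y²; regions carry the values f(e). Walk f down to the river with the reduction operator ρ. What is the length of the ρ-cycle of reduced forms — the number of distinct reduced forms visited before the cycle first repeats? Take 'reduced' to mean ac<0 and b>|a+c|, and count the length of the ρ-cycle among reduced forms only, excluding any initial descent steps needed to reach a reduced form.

D = 304, ⌊√D⌋ = 17
river: ρ → (-5,8,12)
river: ρ → (12,16,-1)
river: ρ → (-1,16,12)
river: ρ → (12,8,-5)
river: ρ → (-5,12,8)
river: ρ → (8,4,-9)
river: ρ → (-9,14,3)
river: ρ → (3,16,-4)
river: ρ → (-4,16,3)
river: ρ → (3,14,-9)
river: ρ → (-9,4,8)
river: ρ → (8,12,-5)
ρ-cycle length = 12 (tail of 0 descent steps not counted)

12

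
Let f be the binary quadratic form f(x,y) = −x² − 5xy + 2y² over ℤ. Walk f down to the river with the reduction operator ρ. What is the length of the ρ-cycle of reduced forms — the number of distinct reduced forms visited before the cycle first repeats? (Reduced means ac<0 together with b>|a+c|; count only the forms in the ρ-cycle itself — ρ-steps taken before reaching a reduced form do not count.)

D = 33, ⌊√D⌋ = 5
descent: ρ → (2,5,-1)  [lands on river]
river: ρ → (-1,5,2)
river: ρ → (2,3,-3)
river: ρ → (-3,3,2)
ρ-cycle length = 4 (tail of 1 descent step not counted)

4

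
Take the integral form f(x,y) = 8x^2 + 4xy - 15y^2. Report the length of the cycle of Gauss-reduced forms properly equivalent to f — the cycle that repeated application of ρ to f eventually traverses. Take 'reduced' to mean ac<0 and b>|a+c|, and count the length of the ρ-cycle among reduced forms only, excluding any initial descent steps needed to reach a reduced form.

D = 496, ⌊√D⌋ = 22
descent: ρ → (-15,-4,8)
descent: ρ → (8,20,-3)  [lands on river]
river: ρ → (-3,22,1)
river: ρ → (1,22,-3)
river: ρ → (-3,20,8)
river: ρ → (8,12,-11)
river: ρ → (-11,10,9)
river: ρ → (9,8,-12)
river: ρ → (-12,16,5)
river: ρ → (5,14,-15)
river: ρ → (-15,16,4)
river: ρ → (4,16,-15)
river: ρ → (-15,14,5)
river: ρ → (5,16,-12)
river: ρ → (-12,8,9)
river: ρ → (9,10,-11)
river: ρ → (-11,12,8)
ρ-cycle length = 16 (tail of 2 descent steps not counted)

16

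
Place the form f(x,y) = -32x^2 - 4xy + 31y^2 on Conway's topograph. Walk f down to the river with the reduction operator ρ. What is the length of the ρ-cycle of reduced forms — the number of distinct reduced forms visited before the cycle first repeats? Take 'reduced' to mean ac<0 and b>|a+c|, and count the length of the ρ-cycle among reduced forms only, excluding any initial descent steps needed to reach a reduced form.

D = 3984, ⌊√D⌋ = 63
descent: ρ → (31,4,-32)  [lands on river]
river: ρ → (-32,60,3)
river: ρ → (3,60,-32)
river: ρ → (-32,4,31)
river: ρ → (31,58,-5)
river: ρ → (-5,62,7)
river: ρ → (7,50,-53)
river: ρ → (-53,56,4)
river: ρ → (4,56,-53)
river: ρ → (-53,50,7)
river: ρ → (7,62,-5)
river: ρ → (-5,58,31)
ρ-cycle length = 12 (tail of 1 descent step not counted)

12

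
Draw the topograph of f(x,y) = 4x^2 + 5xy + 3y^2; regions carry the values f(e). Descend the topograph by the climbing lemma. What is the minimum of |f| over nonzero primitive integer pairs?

translate: b→-3 (≡5 mod 8), so (4,5,3)→(4,-3,2)
flip: (4,-3,2)→(2,3,4)
translate: b→-1 (≡3 mod 4), so (2,3,4)→(2,-1,3)
reduced (well bottom): (2,-1,3) with a≤c, −a<b≤a
well minimum = a = 2

2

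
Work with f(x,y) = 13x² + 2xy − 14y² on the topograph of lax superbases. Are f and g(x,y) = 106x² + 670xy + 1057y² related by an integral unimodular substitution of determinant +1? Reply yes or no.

D₁ = 732, D₂ = 732
river cycle of f (length 6): (-14, 26, 1), (1, 26, -14), (-14, 2, 13), (13, 24, -3), (-3, 24, 13), (13, 2, -14)
river cycle of g (length 6): (1, 26, -14), (-14, 2, 13), (13, 24, -3), (-3, 24, 13), (13, 2, -14), (-14, 26, 1)
cycles coincide ⇒ equivalent

yes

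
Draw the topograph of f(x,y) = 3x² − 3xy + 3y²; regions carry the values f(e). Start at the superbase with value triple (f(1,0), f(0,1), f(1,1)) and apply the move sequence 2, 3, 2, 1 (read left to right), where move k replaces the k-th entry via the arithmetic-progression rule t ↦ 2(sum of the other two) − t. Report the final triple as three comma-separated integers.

start (3,3,3) = (f(1,0),f(0,1),f(1,1))
replace slot 2: 2·(3+3) − 3 = 9 → (3,9,3)
replace slot 3: 2·(3+9) − 3 = 21 → (3,9,21)
replace slot 2: 2·(3+21) − 9 = 39 → (3,39,21)
replace slot 1: 2·(39+21) − 3 = 117 → (117,39,21)

117,39,21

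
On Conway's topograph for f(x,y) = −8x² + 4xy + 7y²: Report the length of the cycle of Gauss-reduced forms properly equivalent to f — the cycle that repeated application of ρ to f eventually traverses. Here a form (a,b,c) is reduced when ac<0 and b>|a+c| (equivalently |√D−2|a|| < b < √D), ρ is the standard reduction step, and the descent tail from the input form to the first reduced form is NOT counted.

D = 240, ⌊√D⌋ = 15
river: ρ → (7,10,-5)
river: ρ → (-5,10,7)
river: ρ → (7,4,-8)
river: ρ → (-8,12,3)
river: ρ → (3,12,-8)
river: ρ → (-8,4,7)
ρ-cycle length = 6 (tail of 0 descent steps not counted)

6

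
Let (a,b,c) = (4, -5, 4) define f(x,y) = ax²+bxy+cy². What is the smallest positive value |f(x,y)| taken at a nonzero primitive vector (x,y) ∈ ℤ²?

translate: b→3 (≡-5 mod 8), so (4,-5,4)→(4,3,3)
flip: (4,3,3)→(3,-3,4)
translate: b→3 (≡-3 mod 6), so (3,-3,4)→(3,3,4)
reduced (well bottom): (3,3,4) with a≤c, −a<b≤a
well minimum = a = 3

3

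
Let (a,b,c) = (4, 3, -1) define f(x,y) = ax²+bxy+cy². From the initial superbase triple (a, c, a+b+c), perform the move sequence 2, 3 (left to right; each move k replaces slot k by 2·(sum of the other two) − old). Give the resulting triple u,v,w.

start (4,-1,6) = (f(1,0),f(0,1),f(1,1))
replace slot 2: 2·(4+6) − (-1) = 21 → (4,21,6)
replace slot 3: 2·(4+21) − 6 = 44 → (4,21,44)

4,21,44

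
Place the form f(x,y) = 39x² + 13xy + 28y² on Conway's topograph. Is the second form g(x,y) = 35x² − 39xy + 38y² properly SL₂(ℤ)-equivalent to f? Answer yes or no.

D₁ = -4199, D₂ = -3799
discriminants differ ⇒ not SL₂(ℤ)-equivalent

no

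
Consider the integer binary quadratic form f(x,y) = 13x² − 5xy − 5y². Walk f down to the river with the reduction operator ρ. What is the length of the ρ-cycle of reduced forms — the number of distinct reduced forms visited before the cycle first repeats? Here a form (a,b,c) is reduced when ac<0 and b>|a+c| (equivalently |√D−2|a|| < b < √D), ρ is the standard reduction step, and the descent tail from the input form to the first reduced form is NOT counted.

D = 285, ⌊√D⌋ = 16
descent: ρ → (-5,15,3)  [lands on river]
river: ρ → (3,15,-5)
ρ-cycle length = 2 (tail of 1 descent step not counted)

2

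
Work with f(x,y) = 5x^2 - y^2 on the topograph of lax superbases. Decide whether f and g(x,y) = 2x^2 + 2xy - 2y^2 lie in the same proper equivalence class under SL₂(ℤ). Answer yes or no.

D₁ = 20, D₂ = 20
river cycle of f (length 2): (-1, 4, 1), (1, 4, -1)
river cycle of g (length 2): (-2, 2, 2), (2, 2, -2)
cycles differ ⇒ inequivalent

no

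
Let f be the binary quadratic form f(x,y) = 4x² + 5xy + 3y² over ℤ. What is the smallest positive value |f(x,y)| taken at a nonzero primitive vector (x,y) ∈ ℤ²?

translate: b→-3 (≡5 mod 8), so (4,5,3)→(4,-3,2)
flip: (4,-3,2)→(2,3,4)
translate: b→-1 (≡3 mod 4), so (2,3,4)→(2,-1,3)
reduced (well bottom): (2,-1,3) with a≤c, −a<b≤a
well minimum = a = 2

2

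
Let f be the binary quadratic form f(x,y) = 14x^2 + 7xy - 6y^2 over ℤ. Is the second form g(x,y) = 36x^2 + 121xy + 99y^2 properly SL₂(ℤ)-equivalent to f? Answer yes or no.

D₁ = 385, D₂ = 385
river cycle of f (length 12): (-6, 17, 4), (4, 15, -10), (-10, 5, 9), (9, 13, -6), (-6, 11, 11), (11, 11, -6), (-6, 13, 9), (9, 5, -10), (-10, 15, 4), (4, 17, -6), … (2 more)
river cycle of g (length 12): (-6, 17, 4), (4, 15, -10), (-10, 5, 9), (9, 13, -6), (-6, 11, 11), (11, 11, -6), (-6, 13, 9), (9, 5, -10), (-10, 15, 4), (4, 17, -6), … (2 more)
cycles coincide ⇒ equivalent

yes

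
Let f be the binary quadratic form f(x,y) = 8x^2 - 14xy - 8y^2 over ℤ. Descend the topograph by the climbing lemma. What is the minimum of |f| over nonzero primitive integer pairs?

descent: ρ → (-8,14,8)  [lands on river]
river: ρ → (8,18,-4)
river: ρ → (-4,14,16)
river: ρ → (16,18,-2)
river: ρ → (-2,18,16)
river: ρ → (16,14,-4)
river: ρ → (-4,18,8)
river: ρ → (8,14,-8)
river: ρ → (-8,18,4)
river: ρ → (4,14,-16)
river: ρ → (-16,18,2)
river: ρ → (2,18,-16)
river: ρ → (-16,14,4)
river: ρ → (4,18,-8)
closes: descent 1, river 14
min |a| on river = 2

2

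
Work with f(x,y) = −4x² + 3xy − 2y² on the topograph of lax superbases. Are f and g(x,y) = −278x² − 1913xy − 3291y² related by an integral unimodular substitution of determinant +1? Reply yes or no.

D₁ = -23, D₂ = -23
f is negative-definite; reduce −f:
−f: flip: (4,-3,2)→(2,3,4)
−f: translate: b→-1 (≡3 mod 4), so (2,3,4)→(2,-1,3)
−f: reduced (well bottom): (2,-1,3) with a≤c, −a<b≤a
flip sign back: reduced form of f is (-2,1,-3)
g is negative-definite; reduce −g:
−g: translate: b→245 (≡1913 mod 556), so (278,1913,3291)→(278,245,54)
−g: flip: (278,245,54)→(54,-245,278)
−g: translate: b→-29 (≡-245 mod 108), so (54,-245,278)→(54,-29,4)
−g: flip: (54,-29,4)→(4,29,54)
−g: translate: b→-3 (≡29 mod 8), so (4,29,54)→(4,-3,2)
−g: flip: (4,-3,2)→(2,3,4)
−g: translate: b→-1 (≡3 mod 4), so (2,3,4)→(2,-1,3)
−g: reduced (well bottom): (2,-1,3) with a≤c, −a<b≤a
flip sign back: reduced form of g is (-2,1,-3)
reduced forms (-2, 1, -3) vs (-2, 1, -3) ⇒ equivalent

yes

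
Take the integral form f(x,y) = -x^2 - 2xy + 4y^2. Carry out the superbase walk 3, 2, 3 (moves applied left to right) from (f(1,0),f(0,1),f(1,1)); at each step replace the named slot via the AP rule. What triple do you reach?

start (-1,4,1) = (f(1,0),f(0,1),f(1,1))
replace slot 3: 2·((-1)+4) − 1 = 5 → (-1,4,5)
replace slot 2: 2·((-1)+5) − 4 = 4 → (-1,4,5)
replace slot 3: 2·((-1)+4) − 5 = 1 → (-1,4,1)

-1,4,1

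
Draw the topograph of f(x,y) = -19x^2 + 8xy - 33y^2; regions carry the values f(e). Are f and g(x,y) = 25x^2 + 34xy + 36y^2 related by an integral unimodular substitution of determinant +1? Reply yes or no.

D₁ = -2444, D₂ = -2444
f is negative-definite; reduce −f:
−f: reduced (well bottom): (19,-8,33) with a≤c, −a<b≤a
flip sign back: reduced form of f is (-19,8,-33)
g: translate: b→-16 (≡34 mod 50), so (25,34,36)→(25,-16,27)
g: reduced (well bottom): (25,-16,27) with a≤c, −a<b≤a
reduced forms (-19, 8, -33) vs (25, -16, 27) ⇒ inequivalent

no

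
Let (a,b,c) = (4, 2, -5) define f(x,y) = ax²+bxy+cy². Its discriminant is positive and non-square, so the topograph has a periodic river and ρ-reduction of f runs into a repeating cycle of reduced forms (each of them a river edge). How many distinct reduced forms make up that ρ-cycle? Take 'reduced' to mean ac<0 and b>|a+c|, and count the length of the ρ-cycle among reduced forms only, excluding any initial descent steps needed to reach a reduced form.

D = 84, ⌊√D⌋ = 9
river: ρ → (-5,8,1)
river: ρ → (1,8,-5)
river: ρ → (-5,2,4)
river: ρ → (4,6,-3)
river: ρ → (-3,6,4)
river: ρ → (4,2,-5)
ρ-cycle length = 6 (tail of 0 descent steps not counted)

6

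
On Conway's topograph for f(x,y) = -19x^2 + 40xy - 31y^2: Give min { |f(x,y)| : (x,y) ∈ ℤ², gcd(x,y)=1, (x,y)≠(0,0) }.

translate: b→-2 (≡-40 mod 38), so (19,-40,31)→(19,-2,10)
flip: (19,-2,10)→(10,2,19)
reduced (well bottom): (10,2,19) with a≤c, −a<b≤a
well minimum |f| = |-10| = 10 (negative-definite)

10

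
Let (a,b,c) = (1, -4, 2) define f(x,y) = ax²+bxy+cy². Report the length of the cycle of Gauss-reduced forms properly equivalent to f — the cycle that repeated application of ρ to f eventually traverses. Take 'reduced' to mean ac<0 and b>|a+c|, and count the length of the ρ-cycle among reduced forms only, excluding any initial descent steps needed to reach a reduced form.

D = 8, ⌊√D⌋ = 2
descent: ρ → (2,0,-1)
descent: ρ → (-1,2,1)  [lands on river]
river: ρ → (1,2,-1)
ρ-cycle length = 2 (tail of 2 descent steps not counted)

2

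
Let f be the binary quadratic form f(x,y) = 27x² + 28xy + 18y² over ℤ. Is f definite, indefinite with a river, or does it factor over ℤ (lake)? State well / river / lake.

D = b²−4ac = 28² − 4·27·18 = -1160
D < 0 ⇒ definite ⇒ every region one sign ⇒ single well

well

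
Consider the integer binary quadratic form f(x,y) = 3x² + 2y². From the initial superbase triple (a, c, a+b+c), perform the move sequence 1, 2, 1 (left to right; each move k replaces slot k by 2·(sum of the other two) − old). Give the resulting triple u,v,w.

start (3,2,5) = (f(1,0),f(0,1),f(1,1))
replace slot 1: 2·(2+5) − 3 = 11 → (11,2,5)
replace slot 2: 2·(11+5) − 2 = 30 → (11,30,5)
replace slot 1: 2·(30+5) − 11 = 59 → (59,30,5)

59,30,5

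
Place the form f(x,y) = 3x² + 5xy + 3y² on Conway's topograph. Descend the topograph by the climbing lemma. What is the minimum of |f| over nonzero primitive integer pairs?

translate: b→-1 (≡5 mod 6), so (3,5,3)→(3,-1,1)
flip: (3,-1,1)→(1,1,3)
reduced (well bottom): (1,1,3) with a≤c, −a<b≤a
well minimum = a = 1

1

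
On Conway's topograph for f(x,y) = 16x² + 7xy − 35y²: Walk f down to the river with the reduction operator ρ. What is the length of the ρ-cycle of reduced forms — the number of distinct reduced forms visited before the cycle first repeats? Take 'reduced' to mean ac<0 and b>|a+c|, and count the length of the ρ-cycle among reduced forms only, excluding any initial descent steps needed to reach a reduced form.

D = 2289, ⌊√D⌋ = 47
descent: ρ → (-35,-7,16)
descent: ρ → (16,39,-12)  [lands on river]
river: ρ → (-12,33,25)
river: ρ → (25,17,-20)
river: ρ → (-20,23,22)
river: ρ → (22,21,-21)
river: ρ → (-21,21,22)
river: ρ → (22,23,-20)
river: ρ → (-20,17,25)
river: ρ → (25,33,-12)
river: ρ → (-12,39,16)
river: ρ → (16,25,-26)
river: ρ → (-26,27,15)
river: ρ → (15,33,-20)
river: ρ → (-20,47,1)
river: ρ → (1,47,-20)
river: ρ → (-20,33,15)
river: ρ → (15,27,-26)
river: ρ → (-26,25,16)
ρ-cycle length = 18 (tail of 2 descent steps not counted)

18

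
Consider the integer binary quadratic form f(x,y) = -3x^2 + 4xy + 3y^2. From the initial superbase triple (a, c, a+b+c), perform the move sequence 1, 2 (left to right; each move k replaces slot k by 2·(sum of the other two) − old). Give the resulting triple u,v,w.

start (-3,3,4) = (f(1,0),f(0,1),f(1,1))
replace slot 1: 2·(3+4) − (-3) = 17 → (17,3,4)
replace slot 2: 2·(17+4) − 3 = 39 → (17,39,4)

17,39,4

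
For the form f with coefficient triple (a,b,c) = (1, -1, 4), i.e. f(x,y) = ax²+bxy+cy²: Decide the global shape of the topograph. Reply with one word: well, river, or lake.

D = b²−4ac = (-1)² − 4·1·4 = -15
D < 0 ⇒ definite ⇒ every region one sign ⇒ single well

well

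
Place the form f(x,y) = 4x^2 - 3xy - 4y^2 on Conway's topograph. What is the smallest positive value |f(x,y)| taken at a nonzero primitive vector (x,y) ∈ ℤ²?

descent: ρ → (-4,3,4)  [lands on river]
river: ρ → (4,5,-3)
river: ρ → (-3,7,2)
river: ρ → (2,5,-6)
river: ρ → (-6,7,1)
river: ρ → (1,7,-6)
river: ρ → (-6,5,2)
river: ρ → (2,7,-3)
river: ρ → (-3,5,4)
river: ρ → (4,3,-4)
river: ρ → (-4,5,3)
river: ρ → (3,7,-2)
river: ρ → (-2,5,6)
river: ρ → (6,7,-1)
river: ρ → (-1,7,6)
river: ρ → (6,5,-2)
river: ρ → (-2,7,3)
river: ρ → (3,5,-4)
closes: descent 1, river 18
min |a| on river = 1

1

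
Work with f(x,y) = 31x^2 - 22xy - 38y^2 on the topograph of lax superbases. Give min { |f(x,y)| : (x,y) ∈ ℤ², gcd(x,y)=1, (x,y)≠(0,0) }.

descent: ρ → (-38,22,31)  [lands on river]
river: ρ → (31,40,-29)
river: ρ → (-29,18,42)
river: ρ → (42,66,-5)
river: ρ → (-5,64,55)
river: ρ → (55,46,-14)
river: ρ → (-14,66,15)
river: ρ → (15,54,-38)
closes: descent 1, river 8
min |a| on river = 5

5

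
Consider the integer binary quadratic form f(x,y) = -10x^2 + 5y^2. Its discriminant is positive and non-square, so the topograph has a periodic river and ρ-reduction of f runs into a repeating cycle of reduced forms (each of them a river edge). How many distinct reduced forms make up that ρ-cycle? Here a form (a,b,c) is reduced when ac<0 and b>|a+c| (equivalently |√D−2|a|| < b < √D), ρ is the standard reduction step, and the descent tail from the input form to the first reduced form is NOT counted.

D = 200, ⌊√D⌋ = 14
descent: ρ → (5,10,-5)  [lands on river]
river: ρ → (-5,10,5)
ρ-cycle length = 2 (tail of 1 descent step not counted)

2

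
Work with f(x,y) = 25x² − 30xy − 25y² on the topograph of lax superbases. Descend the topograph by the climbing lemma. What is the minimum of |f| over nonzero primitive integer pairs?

descent: ρ → (-25,30,25)  [lands on river]
river: ρ → (25,20,-30)
river: ρ → (-30,40,15)
river: ρ → (15,50,-15)
river: ρ → (-15,40,30)
river: ρ → (30,20,-25)
closes: descent 1, river 6
min |a| on river = 15

15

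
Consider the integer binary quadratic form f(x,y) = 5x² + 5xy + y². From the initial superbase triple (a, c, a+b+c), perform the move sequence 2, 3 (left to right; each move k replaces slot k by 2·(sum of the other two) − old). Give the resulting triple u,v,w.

start (5,1,11) = (f(1,0),f(0,1),f(1,1))
replace slot 2: 2·(5+11) − 1 = 31 → (5,31,11)
replace slot 3: 2·(5+31) − 11 = 61 → (5,31,61)

5,31,61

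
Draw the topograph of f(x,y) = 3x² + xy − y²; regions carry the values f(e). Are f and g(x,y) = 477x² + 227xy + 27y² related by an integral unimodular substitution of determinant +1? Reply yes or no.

D₁ = 13, D₂ = 13
river cycle of f (length 2): (-1, 3, 1), (1, 3, -1)
river cycle of g (length 2): (1, 3, -1), (-1, 3, 1)
cycles coincide ⇒ equivalent

yes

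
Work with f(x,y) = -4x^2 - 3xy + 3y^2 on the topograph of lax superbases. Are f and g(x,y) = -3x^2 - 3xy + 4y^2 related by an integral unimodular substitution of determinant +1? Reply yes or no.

D₁ = 57, D₂ = 57
river cycle of f (length 6): (3, 3, -4), (-4, 5, 2), (2, 7, -1), (-1, 7, 2), (2, 5, -4), (-4, 3, 3)
river cycle of g (length 6): (4, 3, -3), (-3, 3, 4), (4, 5, -2), (-2, 7, 1), (1, 7, -2), (-2, 5, 4)
cycles differ ⇒ inequivalent

no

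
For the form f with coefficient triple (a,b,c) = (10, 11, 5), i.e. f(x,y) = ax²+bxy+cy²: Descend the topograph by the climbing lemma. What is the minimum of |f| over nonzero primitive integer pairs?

translate: b→-9 (≡11 mod 20), so (10,11,5)→(10,-9,4)
flip: (10,-9,4)→(4,9,10)
translate: b→1 (≡9 mod 8), so (4,9,10)→(4,1,5)
reduced (well bottom): (4,1,5) with a≤c, −a<b≤a
well minimum = a = 4

4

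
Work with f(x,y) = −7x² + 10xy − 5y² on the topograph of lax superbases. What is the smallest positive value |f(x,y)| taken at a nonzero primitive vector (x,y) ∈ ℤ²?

translate: b→4 (≡-10 mod 14), so (7,-10,5)→(7,4,2)
flip: (7,4,2)→(2,-4,7)
translate: b→0 (≡-4 mod 4), so (2,-4,7)→(2,0,5)
reduced (well bottom): (2,0,5) with a≤c, −a<b≤a
well minimum |f| = |-2| = 2 (negative-definite)

2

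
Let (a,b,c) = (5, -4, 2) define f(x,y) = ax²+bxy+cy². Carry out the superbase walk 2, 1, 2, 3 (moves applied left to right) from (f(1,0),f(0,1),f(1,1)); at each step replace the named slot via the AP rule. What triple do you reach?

start (5,2,3) = (f(1,0),f(0,1),f(1,1))
replace slot 2: 2·(5+3) − 2 = 14 → (5,14,3)
replace slot 1: 2·(14+3) − 5 = 29 → (29,14,3)
replace slot 2: 2·(29+3) − 14 = 50 → (29,50,3)
replace slot 3: 2·(29+50) − 3 = 155 → (29,50,155)

29,50,155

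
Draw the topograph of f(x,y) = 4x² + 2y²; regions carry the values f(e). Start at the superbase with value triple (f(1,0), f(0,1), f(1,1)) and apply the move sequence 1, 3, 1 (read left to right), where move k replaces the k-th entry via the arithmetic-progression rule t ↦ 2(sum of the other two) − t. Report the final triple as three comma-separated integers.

start (4,2,6) = (f(1,0),f(0,1),f(1,1))
replace slot 1: 2·(2+6) − 4 = 12 → (12,2,6)
replace slot 3: 2·(12+2) − 6 = 22 → (12,2,22)
replace slot 1: 2·(2+22) − 12 = 36 → (36,2,22)

36,2,22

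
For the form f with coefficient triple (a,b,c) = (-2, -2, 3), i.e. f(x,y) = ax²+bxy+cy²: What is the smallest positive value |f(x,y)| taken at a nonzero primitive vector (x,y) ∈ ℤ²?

descent: ρ → (3,2,-2)  [lands on river]
river: ρ → (-2,2,3)
river: ρ → (3,4,-1)
river: ρ → (-1,4,3)
closes: descent 1, river 4
min |a| on river = 1

1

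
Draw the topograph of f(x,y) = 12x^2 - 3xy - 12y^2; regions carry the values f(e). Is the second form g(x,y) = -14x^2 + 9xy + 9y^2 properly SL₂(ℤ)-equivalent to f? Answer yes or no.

D₁ = 585, D₂ = 585
river cycle of f (length 6): (-12, 3, 12), (12, 21, -3), (-3, 21, 12), (12, 3, -12), (-12, 21, 3), (3, 21, -12)
river cycle of g (length 12): (9, 9, -14), (-14, 19, 4), (4, 21, -9), (-9, 15, 10), (10, 5, -14), (-14, 23, 1), (1, 23, -14), (-14, 5, 10), (10, 15, -9), (-9, 21, 4), … (2 more)
cycles differ ⇒ inequivalent

no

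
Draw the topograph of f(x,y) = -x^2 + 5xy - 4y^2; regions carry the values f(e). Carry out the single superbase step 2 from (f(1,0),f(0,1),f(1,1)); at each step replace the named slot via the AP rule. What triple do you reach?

start (-1,-4,0) = (f(1,0),f(0,1),f(1,1))
replace slot 2: 2·((-1)+0) − (-4) = 2 → (-1,2,0)

-1,2,0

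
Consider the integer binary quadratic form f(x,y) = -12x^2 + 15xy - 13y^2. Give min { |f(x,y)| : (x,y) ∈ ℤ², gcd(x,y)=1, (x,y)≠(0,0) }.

translate: b→9 (≡-15 mod 24), so (12,-15,13)→(12,9,10)
flip: (12,9,10)→(10,-9,12)
reduced (well bottom): (10,-9,12) with a≤c, −a<b≤a
well minimum |f| = |-10| = 10 (negative-definite)

10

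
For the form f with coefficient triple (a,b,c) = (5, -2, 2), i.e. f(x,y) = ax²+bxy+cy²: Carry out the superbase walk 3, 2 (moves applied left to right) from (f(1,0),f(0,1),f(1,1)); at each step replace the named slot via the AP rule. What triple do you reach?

start (5,2,5) = (f(1,0),f(0,1),f(1,1))
replace slot 3: 2·(5+2) − 5 = 9 → (5,2,9)
replace slot 2: 2·(5+9) − 2 = 26 → (5,26,9)

5,26,9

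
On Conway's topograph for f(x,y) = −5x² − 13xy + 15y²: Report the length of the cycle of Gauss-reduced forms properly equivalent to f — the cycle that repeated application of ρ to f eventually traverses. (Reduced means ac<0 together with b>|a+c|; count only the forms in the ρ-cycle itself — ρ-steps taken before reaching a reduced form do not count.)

D = 469, ⌊√D⌋ = 21
descent: ρ → (15,13,-5)  [lands on river]
river: ρ → (-5,17,9)
river: ρ → (9,19,-3)
river: ρ → (-3,17,15)
ρ-cycle length = 4 (tail of 1 descent step not counted)

4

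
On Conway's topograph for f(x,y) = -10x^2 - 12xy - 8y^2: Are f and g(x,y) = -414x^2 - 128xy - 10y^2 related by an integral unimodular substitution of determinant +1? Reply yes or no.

D₁ = -176, D₂ = -176
f is negative-definite; reduce −f:
−f: translate: b→-8 (≡12 mod 20), so (10,12,8)→(10,-8,6)
−f: flip: (10,-8,6)→(6,8,10)
−f: translate: b→-4 (≡8 mod 12), so (6,8,10)→(6,-4,8)
−f: reduced (well bottom): (6,-4,8) with a≤c, −a<b≤a
flip sign back: reduced form of f is (-6,4,-8)
g is negative-definite; reduce −g:
−g: flip: (414,128,10)→(10,-128,414)
−g: translate: b→-8 (≡-128 mod 20), so (10,-128,414)→(10,-8,6)
−g: flip: (10,-8,6)→(6,8,10)
−g: translate: b→-4 (≡8 mod 12), so (6,8,10)→(6,-4,8)
−g: reduced (well bottom): (6,-4,8) with a≤c, −a<b≤a
flip sign back: reduced form of g is (-6,4,-8)
reduced forms (-6, 4, -8) vs (-6, 4, -8) ⇒ equivalent

yes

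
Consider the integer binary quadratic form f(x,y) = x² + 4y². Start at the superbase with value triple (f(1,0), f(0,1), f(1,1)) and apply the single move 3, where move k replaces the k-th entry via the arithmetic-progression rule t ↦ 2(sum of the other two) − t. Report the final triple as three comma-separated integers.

start (1,4,5) = (f(1,0),f(0,1),f(1,1))
replace slot 3: 2·(1+4) − 5 = 5 → (1,4,5)

1,4,5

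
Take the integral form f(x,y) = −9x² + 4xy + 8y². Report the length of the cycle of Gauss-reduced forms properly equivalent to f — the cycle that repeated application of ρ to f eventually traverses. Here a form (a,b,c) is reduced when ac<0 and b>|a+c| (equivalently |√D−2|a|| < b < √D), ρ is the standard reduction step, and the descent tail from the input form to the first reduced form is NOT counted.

D = 304, ⌊√D⌋ = 17
river: ρ → (8,12,-5)
river: ρ → (-5,8,12)
river: ρ → (12,16,-1)
river: ρ → (-1,16,12)
river: ρ → (12,8,-5)
river: ρ → (-5,12,8)
river: ρ → (8,4,-9)
river: ρ → (-9,14,3)
river: ρ → (3,16,-4)
river: ρ → (-4,16,3)
river: ρ → (3,14,-9)
river: ρ → (-9,4,8)
ρ-cycle length = 12 (tail of 0 descent steps not counted)

12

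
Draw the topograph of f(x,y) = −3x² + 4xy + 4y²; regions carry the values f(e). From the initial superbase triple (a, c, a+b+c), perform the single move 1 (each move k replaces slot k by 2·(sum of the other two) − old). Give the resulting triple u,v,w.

start (-3,4,5) = (f(1,0),f(0,1),f(1,1))
replace slot 1: 2·(4+5) − (-3) = 21 → (21,4,5)

21,4,5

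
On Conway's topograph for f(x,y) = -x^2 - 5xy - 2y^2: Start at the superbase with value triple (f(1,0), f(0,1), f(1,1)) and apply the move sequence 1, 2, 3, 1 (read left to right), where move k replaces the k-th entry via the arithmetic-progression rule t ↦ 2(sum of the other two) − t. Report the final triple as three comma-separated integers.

start (-1,-2,-8) = (f(1,0),f(0,1),f(1,1))
replace slot 1: 2·((-2)+(-8)) − (-1) = -19 → (-19,-2,-8)
replace slot 2: 2·((-19)+(-8)) − (-2) = -52 → (-19,-52,-8)
replace slot 3: 2·((-19)+(-52)) − (-8) = -134 → (-19,-52,-134)
replace slot 1: 2·((-52)+(-134)) − (-19) = -353 → (-353,-52,-134)

-353,-52,-134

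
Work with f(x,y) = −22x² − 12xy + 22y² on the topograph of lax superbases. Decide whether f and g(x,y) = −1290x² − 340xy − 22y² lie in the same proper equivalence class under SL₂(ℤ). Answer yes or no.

D₁ = 2080, D₂ = 2080
river cycle of f (length 10): (22, 12, -22), (-22, 32, 12), (12, 40, -10), (-10, 40, 12), (12, 32, -22), (-22, 12, 22), (22, 32, -12), (-12, 40, 10), (10, 40, -12), (-12, 32, 22)
river cycle of g (length 10): (-22, 32, 12), (12, 40, -10), (-10, 40, 12), (12, 32, -22), (-22, 12, 22), (22, 32, -12), (-12, 40, 10), (10, 40, -12), (-12, 32, 22), (22, 12, -22)
cycles coincide ⇒ equivalent

yes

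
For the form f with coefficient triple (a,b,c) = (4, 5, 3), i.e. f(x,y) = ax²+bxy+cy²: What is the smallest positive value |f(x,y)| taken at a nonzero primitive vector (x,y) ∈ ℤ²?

translate: b→-3 (≡5 mod 8), so (4,5,3)→(4,-3,2)
flip: (4,-3,2)→(2,3,4)
translate: b→-1 (≡3 mod 4), so (2,3,4)→(2,-1,3)
reduced (well bottom): (2,-1,3) with a≤c, −a<b≤a
well minimum = a = 2

2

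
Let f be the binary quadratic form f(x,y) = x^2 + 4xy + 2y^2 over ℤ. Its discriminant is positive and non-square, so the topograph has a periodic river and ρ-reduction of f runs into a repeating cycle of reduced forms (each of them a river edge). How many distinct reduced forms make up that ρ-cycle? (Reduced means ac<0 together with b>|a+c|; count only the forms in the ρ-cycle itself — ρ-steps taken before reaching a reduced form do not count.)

D = 8, ⌊√D⌋ = 2
descent: ρ → (2,0,-1)
descent: ρ → (-1,2,1)  [lands on river]
river: ρ → (1,2,-1)
ρ-cycle length = 2 (tail of 2 descent steps not counted)

2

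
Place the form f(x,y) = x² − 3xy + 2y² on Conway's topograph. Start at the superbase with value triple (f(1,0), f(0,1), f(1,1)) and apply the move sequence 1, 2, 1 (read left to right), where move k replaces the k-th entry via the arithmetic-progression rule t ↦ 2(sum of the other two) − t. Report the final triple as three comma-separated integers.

start (1,2,0) = (f(1,0),f(0,1),f(1,1))
replace slot 1: 2·(2+0) − 1 = 3 → (3,2,0)
replace slot 2: 2·(3+0) − 2 = 4 → (3,4,0)
replace slot 1: 2·(4+0) − 3 = 5 → (5,4,0)

5,4,0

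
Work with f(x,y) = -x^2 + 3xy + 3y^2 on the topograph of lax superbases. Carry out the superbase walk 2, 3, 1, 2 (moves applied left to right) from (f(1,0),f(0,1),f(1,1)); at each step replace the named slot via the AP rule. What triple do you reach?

start (-1,3,5) = (f(1,0),f(0,1),f(1,1))
replace slot 2: 2·((-1)+5) − 3 = 5 → (-1,5,5)
replace slot 3: 2·((-1)+5) − 5 = 3 → (-1,5,3)
replace slot 1: 2·(5+3) − (-1) = 17 → (17,5,3)
replace slot 2: 2·(17+3) − 5 = 35 → (17,35,3)

17,35,3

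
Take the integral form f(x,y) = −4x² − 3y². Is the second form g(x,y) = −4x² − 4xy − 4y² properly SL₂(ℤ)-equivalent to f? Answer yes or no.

D₁ = -48, D₂ = -48
f is negative-definite; reduce −f:
−f: flip: (4,0,3)→(3,0,4)
−f: reduced (well bottom): (3,0,4) with a≤c, −a<b≤a
flip sign back: reduced form of f is (-3,0,-4)
g is negative-definite; reduce −g:
−g: reduced (well bottom): (4,4,4) with a≤c, −a<b≤a
flip sign back: reduced form of g is (-4,-4,-4)
reduced forms (-3, 0, -4) vs (-4, -4, -4) ⇒ inequivalent

no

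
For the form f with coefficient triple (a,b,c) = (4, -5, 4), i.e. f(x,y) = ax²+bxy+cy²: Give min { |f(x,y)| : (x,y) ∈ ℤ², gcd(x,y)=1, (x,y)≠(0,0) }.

translate: b→3 (≡-5 mod 8), so (4,-5,4)→(4,3,3)
flip: (4,3,3)→(3,-3,4)
translate: b→3 (≡-3 mod 6), so (3,-3,4)→(3,3,4)
reduced (well bottom): (3,3,4) with a≤c, −a<b≤a
well minimum = a = 3

3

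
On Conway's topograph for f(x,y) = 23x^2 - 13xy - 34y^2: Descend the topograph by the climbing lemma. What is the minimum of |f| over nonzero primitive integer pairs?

descent: ρ → (-34,13,23)  [lands on river]
river: ρ → (23,33,-24)
river: ρ → (-24,15,32)
river: ρ → (32,49,-7)
river: ρ → (-7,49,32)
river: ρ → (32,15,-24)
river: ρ → (-24,33,23)
river: ρ → (23,13,-34)
river: ρ → (-34,55,2)
river: ρ → (2,57,-6)
river: ρ → (-6,51,29)
river: ρ → (29,7,-28)
river: ρ → (-28,49,8)
river: ρ → (8,47,-34)
river: ρ → (-34,21,21)
river: ρ → (21,21,-34)
river: ρ → (-34,47,8)
river: ρ → (8,49,-28)
river: ρ → (-28,7,29)
river: ρ → (29,51,-6)
river: ρ → (-6,57,2)
river: ρ → (2,55,-34)
closes: descent 1, river 22
min |a| on river = 2

2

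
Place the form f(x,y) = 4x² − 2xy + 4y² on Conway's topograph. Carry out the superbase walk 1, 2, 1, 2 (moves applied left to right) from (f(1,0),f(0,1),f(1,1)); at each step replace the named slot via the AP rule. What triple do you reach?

start (4,4,6) = (f(1,0),f(0,1),f(1,1))
replace slot 1: 2·(4+6) − 4 = 16 → (16,4,6)
replace slot 2: 2·(16+6) − 4 = 40 → (16,40,6)
replace slot 1: 2·(40+6) − 16 = 76 → (76,40,6)
replace slot 2: 2·(76+6) − 40 = 124 → (76,124,6)

76,124,6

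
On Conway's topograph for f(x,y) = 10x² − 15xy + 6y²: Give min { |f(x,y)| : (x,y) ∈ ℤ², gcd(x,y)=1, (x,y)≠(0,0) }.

translate: b→5 (≡-15 mod 20), so (10,-15,6)→(10,5,1)
flip: (10,5,1)→(1,-5,10)
translate: b→1 (≡-5 mod 2), so (1,-5,10)→(1,1,4)
reduced (well bottom): (1,1,4) with a≤c, −a<b≤a
well minimum = a = 1

1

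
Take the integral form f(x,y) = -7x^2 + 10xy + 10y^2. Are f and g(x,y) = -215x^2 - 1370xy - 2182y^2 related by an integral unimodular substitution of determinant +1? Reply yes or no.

D₁ = 380, D₂ = 380
river cycle of f (length 4): (10, 10, -7), (-7, 18, 2), (2, 18, -7), (-7, 10, 10)
river cycle of g (length 4): (-7, 10, 10), (10, 10, -7), (-7, 18, 2), (2, 18, -7)
cycles coincide ⇒ equivalent

yes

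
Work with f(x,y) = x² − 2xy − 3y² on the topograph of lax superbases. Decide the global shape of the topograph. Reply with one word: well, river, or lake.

D = b²−4ac = (-2)² − 4·1·(-3) = 16
D = 4² is a perfect square ⇒ form factors over ℤ ⇒ lakes

lake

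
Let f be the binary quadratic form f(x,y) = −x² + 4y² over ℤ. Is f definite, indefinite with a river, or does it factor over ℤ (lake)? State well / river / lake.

D = b²−4ac = 0² − 4·(-1)·4 = 16
D = 4² is a perfect square ⇒ form factors over ℤ ⇒ lakes

lake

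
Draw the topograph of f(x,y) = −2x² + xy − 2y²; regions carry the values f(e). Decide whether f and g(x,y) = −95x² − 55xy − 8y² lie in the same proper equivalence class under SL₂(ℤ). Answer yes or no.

D₁ = -15, D₂ = -15
f is negative-definite; reduce −f:
−f: flip: (2,-1,2)→(2,1,2)
−f: reduced (well bottom): (2,1,2) with a≤c, −a<b≤a
flip sign back: reduced form of f is (-2,-1,-2)
g is negative-definite; reduce −g:
−g: flip: (95,55,8)→(8,-55,95)
−g: translate: b→-7 (≡-55 mod 16), so (8,-55,95)→(8,-7,2)
−g: flip: (8,-7,2)→(2,7,8)
−g: translate: b→-1 (≡7 mod 4), so (2,7,8)→(2,-1,2)
−g: flip: (2,-1,2)→(2,1,2)
−g: reduced (well bottom): (2,1,2) with a≤c, −a<b≤a
flip sign back: reduced form of g is (-2,-1,-2)
reduced forms (-2, -1, -2) vs (-2, -1, -2) ⇒ equivalent

yes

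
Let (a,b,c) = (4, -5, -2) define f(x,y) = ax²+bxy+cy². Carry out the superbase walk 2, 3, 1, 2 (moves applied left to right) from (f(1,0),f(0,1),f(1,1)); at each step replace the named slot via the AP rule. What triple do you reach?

start (4,-2,-3) = (f(1,0),f(0,1),f(1,1))
replace slot 2: 2·(4+(-3)) − (-2) = 4 → (4,4,-3)
replace slot 3: 2·(4+4) − (-3) = 19 → (4,4,19)
replace slot 1: 2·(4+19) − 4 = 42 → (42,4,19)
replace slot 2: 2·(42+19) − 4 = 118 → (42,118,19)

42,118,19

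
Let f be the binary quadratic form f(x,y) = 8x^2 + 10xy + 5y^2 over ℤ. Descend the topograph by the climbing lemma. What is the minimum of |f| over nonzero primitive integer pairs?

translate: b→-6 (≡10 mod 16), so (8,10,5)→(8,-6,3)
flip: (8,-6,3)→(3,6,8)
translate: b→0 (≡6 mod 6), so (3,6,8)→(3,0,5)
reduced (well bottom): (3,0,5) with a≤c, −a<b≤a
well minimum = a = 3

3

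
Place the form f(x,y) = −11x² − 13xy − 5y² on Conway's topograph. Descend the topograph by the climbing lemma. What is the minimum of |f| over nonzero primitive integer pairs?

translate: b→-9 (≡13 mod 22), so (11,13,5)→(11,-9,3)
flip: (11,-9,3)→(3,9,11)
translate: b→3 (≡9 mod 6), so (3,9,11)→(3,3,5)
reduced (well bottom): (3,3,5) with a≤c, −a<b≤a
well minimum |f| = |-3| = 3 (negative-definite)

3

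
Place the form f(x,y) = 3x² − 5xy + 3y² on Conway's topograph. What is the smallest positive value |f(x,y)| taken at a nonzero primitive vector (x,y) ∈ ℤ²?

translate: b→1 (≡-5 mod 6), so (3,-5,3)→(3,1,1)
flip: (3,1,1)→(1,-1,3)
translate: b→1 (≡-1 mod 2), so (1,-1,3)→(1,1,3)
reduced (well bottom): (1,1,3) with a≤c, −a<b≤a
well minimum = a = 1

1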